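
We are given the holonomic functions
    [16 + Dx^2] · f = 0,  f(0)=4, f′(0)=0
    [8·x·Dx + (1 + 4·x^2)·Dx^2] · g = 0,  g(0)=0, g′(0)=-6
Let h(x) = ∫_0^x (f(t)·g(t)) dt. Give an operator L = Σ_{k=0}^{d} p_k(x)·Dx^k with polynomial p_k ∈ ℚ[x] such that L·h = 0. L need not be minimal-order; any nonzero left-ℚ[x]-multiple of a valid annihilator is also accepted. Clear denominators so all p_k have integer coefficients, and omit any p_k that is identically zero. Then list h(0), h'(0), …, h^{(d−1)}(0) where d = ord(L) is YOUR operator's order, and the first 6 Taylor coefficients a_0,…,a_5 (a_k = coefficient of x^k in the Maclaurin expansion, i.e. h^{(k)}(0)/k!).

L = (2560 + 29696·x^2 + 118784·x^4 + 262144·x^6 + 262144·x^8)·Dx + (1536·x + 14336·x^3 + 49152·x^5 + 65536·x^7)·Dx^2 + (240 + 3008·x^2 + 13824·x^4 + 32768·x^6 + 32768·x^8)·Dx^3 + (96·x + 896·x^3 + 3072·x^5 + 4096·x^7)·Dx^4 + (5 + 72·x^2 + 400·x^4 + 1024·x^6 + 1024·x^8)·Dx^5  (order 5).
h: a_k = 0, 0, -12, 0, 56, 0, …
ICs: h(0) = 0, h′(0) = 0, h′′(0) = -24, h′′′(0) = 0, h′′′′(0) = 1344.

f: a_k = 4, 0, -32, 0, 128/3, 0, …
g: a_k = 0, -6, 0, 8, 0, -96/5, …
L₀ := L_f ⊗_s L_g (sym. prod.), ord ≤ 4.
∫: right-multiply L₀ by Dx.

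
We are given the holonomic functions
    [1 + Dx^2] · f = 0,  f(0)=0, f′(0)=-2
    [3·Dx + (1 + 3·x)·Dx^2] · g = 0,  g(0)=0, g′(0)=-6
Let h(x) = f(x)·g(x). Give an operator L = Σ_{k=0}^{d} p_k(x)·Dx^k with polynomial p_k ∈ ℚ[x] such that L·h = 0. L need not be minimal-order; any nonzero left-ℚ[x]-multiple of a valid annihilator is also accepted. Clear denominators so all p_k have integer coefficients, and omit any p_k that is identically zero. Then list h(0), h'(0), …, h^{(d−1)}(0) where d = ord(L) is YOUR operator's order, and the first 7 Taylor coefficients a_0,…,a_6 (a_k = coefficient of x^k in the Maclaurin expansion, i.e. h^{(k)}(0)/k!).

f: a_k = 0, -2, 0, 1/3, 0, -1/60, 0, …
g: a_k = 0, -6, 9, -18, 81/2, -486/5, 243, …
Sym-product of L_f,L_g gives L₀ (≤ ord 4).
L = (-203 - 222·x - 189·x^2 + 432·x^3 + 324·x^4) + (-84 - 108·x + 648·x^2 + 648·x^3)·Dx + (-208 - 228·x - 54·x^2 + 864·x^3 + 648·x^4)·Dx^2 + (-84 - 108·x + 648·x^2 + 648·x^3)·Dx^3 + (-5 - 6·x + 135·x^2 + 432·x^3 + 324·x^4)·Dx^4  (order 4).
h: a_k = 0, 0, 12, -18, 34, -78, 377/2, …
ICs: h(0) = 0, h′(0) = 0, h′′(0) = 24, h′′′(0) = -108.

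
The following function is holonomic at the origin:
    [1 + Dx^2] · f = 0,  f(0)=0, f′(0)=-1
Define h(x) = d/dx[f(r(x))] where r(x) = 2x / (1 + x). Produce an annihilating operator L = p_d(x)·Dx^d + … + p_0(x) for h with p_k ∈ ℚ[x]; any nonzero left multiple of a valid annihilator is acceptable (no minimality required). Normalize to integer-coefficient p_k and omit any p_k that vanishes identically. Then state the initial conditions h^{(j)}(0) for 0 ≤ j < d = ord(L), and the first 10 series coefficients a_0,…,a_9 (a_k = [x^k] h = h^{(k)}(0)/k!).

f: a_k = 0, -1, 0, 1/6, 0, -1/120, 0, 1/5040, 0, -1/362880, …
Change of var in L_f (x↦r) gives L₀.
Derive L from L₀ (diff closure).
L = (10 + 12·x + 6·x^2) + (6 + 18·x + 18·x^2 + 6·x^3)·Dx + (1 + 4·x + 6·x^2 + 4·x^3 + x^4)·Dx^2  (order 2).
h: a_k = -2, 4, -2, -8, 86/3, -60, 4418/45, -6064/45, 49262/315, -9148/63, …
ICs: h(0) = -2, h′(0) = 4.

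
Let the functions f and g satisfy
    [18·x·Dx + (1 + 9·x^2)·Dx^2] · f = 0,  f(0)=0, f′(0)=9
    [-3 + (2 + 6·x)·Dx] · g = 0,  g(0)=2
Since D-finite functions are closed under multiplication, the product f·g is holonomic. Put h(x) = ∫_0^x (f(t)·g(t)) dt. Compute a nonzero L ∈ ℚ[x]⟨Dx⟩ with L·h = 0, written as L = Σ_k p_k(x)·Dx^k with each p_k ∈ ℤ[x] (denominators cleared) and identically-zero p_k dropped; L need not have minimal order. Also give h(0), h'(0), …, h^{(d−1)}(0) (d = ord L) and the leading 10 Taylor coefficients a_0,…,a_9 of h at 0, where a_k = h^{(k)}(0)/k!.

f: a_k = 0, 9, 0, -27, 0, 729/5, 0, -6561/7, 0, 6561, …
g: a_k = 2, 3, -9/4, 27/8, -405/64, 1701/128, -15309/512, 72171/1024, -2814669/16384, 14073345/32768, …
Product ⇒ symmetric product L₀, ord ≤ 2.
∫: right-multiply L₀ by Dx.
L = (27 - 108·x - 81·x^2)·Dx + (-12 + 36·x + 324·x^2 + 324·x^3)·Dx^2 + (4 + 24·x + 72·x^2 + 216·x^3 + 324·x^4)·Dx^3  (order 3).
h: a_k = 0, 0, 9, 9, -297/16, -81/8, 31509/640, 298161/4480, -41231511/143360, -8140743/35840, …
ICs: h(0) = 0, h′(0) = 0, h′′(0) = 18.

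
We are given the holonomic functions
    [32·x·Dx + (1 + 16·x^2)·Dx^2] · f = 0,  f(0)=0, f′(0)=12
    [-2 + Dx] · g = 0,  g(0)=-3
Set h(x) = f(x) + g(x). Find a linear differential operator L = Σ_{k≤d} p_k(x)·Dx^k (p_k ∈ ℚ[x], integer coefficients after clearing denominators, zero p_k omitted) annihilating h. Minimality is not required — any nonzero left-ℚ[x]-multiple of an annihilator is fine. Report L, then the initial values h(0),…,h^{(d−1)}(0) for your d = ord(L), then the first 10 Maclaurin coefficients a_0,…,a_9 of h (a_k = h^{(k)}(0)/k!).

L = (32 - 64·x - 1536·x^2 - 1024·x^3)·Dx + (-18 + 704·x^2 - 512·x^4)·Dx^2 + (1 + 16·x + 32·x^2 + 256·x^3 + 256·x^4)·Dx^3  (order 3).
h: a_k = -3, 6, -6, -68, -2, 3068/5, -4/15, -737288/105, -2/105, 82575356/945, …
ICs: h(0) = -3, h′(0) = 6, h′′(0) = -12.

f: a_k = 0, 12, 0, -64, 0, 3072/5, 0, -49152/7, 0, 262144/3, …
g: a_k = -3, -6, -6, -4, -2, -4/5, -4/15, -8/105, -2/105, -4/945, …
f+g: L₀ = lclm(L_f,L_g), ord ≤ 2+1.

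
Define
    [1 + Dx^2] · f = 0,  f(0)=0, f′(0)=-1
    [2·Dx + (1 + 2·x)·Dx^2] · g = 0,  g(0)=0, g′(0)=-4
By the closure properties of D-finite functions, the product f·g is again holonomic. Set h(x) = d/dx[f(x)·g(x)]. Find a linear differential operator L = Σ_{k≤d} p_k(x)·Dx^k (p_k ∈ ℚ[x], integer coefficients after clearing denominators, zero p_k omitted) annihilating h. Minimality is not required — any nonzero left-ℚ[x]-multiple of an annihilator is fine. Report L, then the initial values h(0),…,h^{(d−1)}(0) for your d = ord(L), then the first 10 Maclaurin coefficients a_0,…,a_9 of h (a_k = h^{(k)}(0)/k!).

f: a_k = 0, -1, 0, 1/6, 0, -1/120, 0, 1/5040, 0, -1/362880, …
g: a_k = 0, -4, 4, -16/3, 8, -64/5, 64/3, -256/7, 64, -1024/9, …
L₀ := L_f ⊗_s L_g (sym. prod.), ord ≤ 4.
Derive L from L₀ (diff closure).
L = (-52 - 31·x - 87·x^2 - 96·x^3 - 8·x^4 + 48·x^5 + 16·x^6) + (-33 - 98·x - 80·x^2 + 80·x^4 + 32·x^5)·Dx + (-55 - 46·x - 110·x^2 - 96·x^3 + 32·x^4 + 96·x^5 + 32·x^6)·Dx^2 + (-33 - 98·x - 80·x^2 + 80·x^4 + 32·x^5)·Dx^3 + (-3 - 15·x - 23·x^2 + 40·x^4 + 48·x^5 + 16·x^6)·Dx^4  (order 4).
h: a_k = 0, 8, -12, 56/3, -110/3, 215/3, -4207/30, 86894/315, -76243/140, 48892709/45360, …
ICs: h(0) = 0, h′(0) = 8, h′′(0) = -24, h′′′(0) = 112.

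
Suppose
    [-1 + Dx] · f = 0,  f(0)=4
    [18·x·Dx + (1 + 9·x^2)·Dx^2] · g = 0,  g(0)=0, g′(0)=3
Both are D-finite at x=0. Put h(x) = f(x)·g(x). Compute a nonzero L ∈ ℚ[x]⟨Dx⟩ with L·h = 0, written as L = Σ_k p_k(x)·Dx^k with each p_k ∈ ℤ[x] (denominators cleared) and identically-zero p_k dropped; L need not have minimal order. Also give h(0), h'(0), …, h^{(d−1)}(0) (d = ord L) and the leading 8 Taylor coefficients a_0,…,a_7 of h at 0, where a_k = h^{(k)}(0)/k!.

L = (1 - 18·x + 9·x^2) + (-2 + 18·x - 18·x^2)·Dx + (1 + 9·x^2)·Dx^2  (order 2).
h: a_k = 0, 12, 12, -30, -34, 1769/10, 377/2, -484679/420, …
ICs: h(0) = 0, h′(0) = 12.

f: a_k = 4, 4, 2, 2/3, 1/6, 1/30, 1/180, 1/1260, …
g: a_k = 0, 3, 0, -9, 0, 243/5, 0, -2187/7, …
Product ⇒ symmetric product L₀, ord ≤ 2.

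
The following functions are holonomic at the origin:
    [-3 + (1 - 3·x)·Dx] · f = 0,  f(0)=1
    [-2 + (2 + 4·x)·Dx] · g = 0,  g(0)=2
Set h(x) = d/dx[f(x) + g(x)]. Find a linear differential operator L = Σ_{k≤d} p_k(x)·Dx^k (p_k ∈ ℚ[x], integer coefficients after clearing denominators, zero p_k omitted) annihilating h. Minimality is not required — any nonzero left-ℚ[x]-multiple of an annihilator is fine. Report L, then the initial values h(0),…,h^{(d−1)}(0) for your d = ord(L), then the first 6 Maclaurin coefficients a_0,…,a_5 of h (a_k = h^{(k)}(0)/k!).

f: a_k = 1, 3, 9, 27, 81, 243, …
g: a_k = 2, 2, -1, 1, -5/4, 7/4, …
L₀ := lclm(L_f,L_g); ord L₀ ≤ 1+1.
h₀' ⇒ L via d/dx closure of L₀.
L = (-72 - 54·x) + (-51 - 234·x - 189·x^2)·Dx + (7 + 2·x - 51·x^2 - 54·x^3)·Dx^2  (order 2).
h: a_k = 5, 16, 84, 319, 4895/4, 17433/4, …
ICs: h(0) = 5, h′(0) = 16.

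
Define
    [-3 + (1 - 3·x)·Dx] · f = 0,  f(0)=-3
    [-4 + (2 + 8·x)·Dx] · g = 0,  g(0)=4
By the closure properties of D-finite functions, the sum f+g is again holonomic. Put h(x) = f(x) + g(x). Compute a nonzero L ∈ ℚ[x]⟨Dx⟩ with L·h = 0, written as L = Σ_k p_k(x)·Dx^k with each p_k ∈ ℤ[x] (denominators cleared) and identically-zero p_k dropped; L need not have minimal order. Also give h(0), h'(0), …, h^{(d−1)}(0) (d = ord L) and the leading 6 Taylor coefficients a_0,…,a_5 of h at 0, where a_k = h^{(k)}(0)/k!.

L = (-48 - 108·x) + (22 + 120·x + 324·x^2)·Dx + (-1 - 19·x - 6·x^2 + 216·x^3)·Dx^2  (order 2).
h: a_k = 1, -1, -35, -65, -283, -617, …
ICs: h(0) = 1, h′(0) = -1.

f: a_k = -3, -9, -27, -81, -243, -729, …
g: a_k = 4, 8, -8, 16, -40, 112, …
Weyl lclm of L_f,L_g ⇒ L₀ (ord ≤ 2).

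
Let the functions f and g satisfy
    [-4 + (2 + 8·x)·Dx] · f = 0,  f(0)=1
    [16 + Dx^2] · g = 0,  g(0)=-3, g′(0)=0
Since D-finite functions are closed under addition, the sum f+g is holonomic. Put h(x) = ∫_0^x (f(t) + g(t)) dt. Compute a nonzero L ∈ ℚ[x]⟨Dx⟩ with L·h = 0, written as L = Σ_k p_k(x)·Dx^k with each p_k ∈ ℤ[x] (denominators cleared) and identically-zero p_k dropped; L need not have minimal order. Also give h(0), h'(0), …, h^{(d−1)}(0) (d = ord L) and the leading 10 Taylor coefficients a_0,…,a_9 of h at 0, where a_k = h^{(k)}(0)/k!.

L = (-224 - 1024·x - 2048·x^2)·Dx + (48 + 704·x + 3072·x^2 + 4096·x^3)·Dx^2 + (-14 - 64·x - 128·x^2)·Dx^3 + (3 + 44·x + 192·x^2 + 256·x^3)·Dx^4  (order 4).
h: a_k = 0, -2, 1, 22/3, 1, -42/5, 14/3, -1004/105, 33, -90602/945, …
ICs: h(0) = 0, h′(0) = -2, h′′(0) = 2, h′′′(0) = 44.

f: a_k = 1, 2, -2, 4, -10, 28, -84, 264, -858, 2860, …
g: a_k = -3, 0, 24, 0, -32, 0, 256/15, 0, -512/105, 0, …
L₀ := lclm(L_f,L_g); ord L₀ ≤ 1+2.
h=∫h₀ ⇒ L = L₀·Dx.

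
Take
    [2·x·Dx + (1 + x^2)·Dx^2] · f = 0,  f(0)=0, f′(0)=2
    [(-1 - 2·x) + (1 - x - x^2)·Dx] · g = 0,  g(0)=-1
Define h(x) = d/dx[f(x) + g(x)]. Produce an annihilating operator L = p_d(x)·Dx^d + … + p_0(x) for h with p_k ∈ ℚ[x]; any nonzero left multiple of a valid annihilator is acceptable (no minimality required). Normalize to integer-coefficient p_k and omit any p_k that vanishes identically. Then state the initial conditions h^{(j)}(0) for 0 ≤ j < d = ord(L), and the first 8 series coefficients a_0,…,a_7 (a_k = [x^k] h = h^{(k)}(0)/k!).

L = (4 - 16·x - 64·x^2 - 72·x^3 - 66·x^4 - 6·x^6) + (-10 - 24·x - 28·x^2 - 60·x^3 - 65·x^4 - 50·x^5 - 3·x^6 - 6·x^7)·Dx + (2 + 2·x + 2·x^2 - 8·x^3 - 5·x^4 - 11·x^5 - 6·x^6 - x^7 - x^8)·Dx^2  (order 2).
h: a_k = 1, -4, -11, -20, -38, -78, -149, -272, …
ICs: h(0) = 1, h′(0) = -4.

f: a_k = 0, 2, 0, -2/3, 0, 2/5, 0, -2/7, …
g: a_k = -1, -1, -2, -3, -5, -8, -13, -21, …
h₀=f+g: left-lcm gives L₀, ord ≤ 3.
Derive L from L₀ (diff closure).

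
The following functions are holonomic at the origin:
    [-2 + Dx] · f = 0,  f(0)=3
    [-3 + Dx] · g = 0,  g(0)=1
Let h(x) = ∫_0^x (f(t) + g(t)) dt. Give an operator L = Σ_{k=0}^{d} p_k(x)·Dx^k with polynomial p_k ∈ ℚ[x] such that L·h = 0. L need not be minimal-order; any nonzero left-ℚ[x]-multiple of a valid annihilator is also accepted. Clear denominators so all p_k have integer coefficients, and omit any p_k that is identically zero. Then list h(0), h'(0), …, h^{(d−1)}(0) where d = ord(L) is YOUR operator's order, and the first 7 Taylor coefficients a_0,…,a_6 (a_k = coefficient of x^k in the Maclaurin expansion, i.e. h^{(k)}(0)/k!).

L = 6·Dx - 5·Dx^2 + Dx^3  (order 3).
h: a_k = 0, 4, 9/2, 7/2, 17/8, 43/40, 113/240, …
ICs: h(0) = 0, h′(0) = 4, h′′(0) = 9.

f: a_k = 3, 6, 6, 4, 2, 4/5, 4/15, …
g: a_k = 1, 3, 9/2, 9/2, 27/8, 81/40, 81/80, …
Sum ⇒ L₀ = lclm(L_f,L_g) in ℚ(x)⟨Dx⟩.
h=∫₀ˣh₀: take L = L₀·Dx.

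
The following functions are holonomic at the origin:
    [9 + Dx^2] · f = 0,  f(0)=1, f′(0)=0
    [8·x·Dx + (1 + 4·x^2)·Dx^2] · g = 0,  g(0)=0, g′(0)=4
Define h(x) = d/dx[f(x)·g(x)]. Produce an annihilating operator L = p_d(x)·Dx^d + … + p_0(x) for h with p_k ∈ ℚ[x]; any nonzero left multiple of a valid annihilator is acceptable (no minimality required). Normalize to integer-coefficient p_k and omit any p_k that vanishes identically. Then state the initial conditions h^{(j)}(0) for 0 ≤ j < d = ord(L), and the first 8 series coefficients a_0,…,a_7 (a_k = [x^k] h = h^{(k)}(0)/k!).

f: a_k = 1, 0, -9/2, 0, 27/8, 0, -81/80, 0, …
g: a_k = 0, 4, 0, -16/3, 0, 64/5, 0, -256/7, …
f·g: L₀ = L_f ⊗_s L_g, ord ≤ 2·2.
Derive L from L₀ (diff closure).
L = (134325 + 1685016·x^2 + 9665136·x^4 + 17604864·x^6 + 22954752·x^8 + 28366848·x^10 + 26873856·x^12) + (77328·x + 1187136·x^3 + 5460480·x^5 + 10782720·x^7 + 14929920·x^9 + 11943936·x^11)·Dx + (17850 + 242160·x^2 + 1468896·x^4 + 3414528·x^6 + 5764608·x^8 + 7630848·x^10 + 5971968·x^12)·Dx^2 + (8592·x + 131904·x^3 + 606720·x^5 + 1198080·x^7 + 1658880·x^9 + 1327104·x^11)·Dx^3 + (325 + 6104·x^2 + 43888·x^4 + 162048·x^6 + 357120·x^8 + 497664·x^10 + 331776·x^12)·Dx^4  (order 4).
h: a_k = 4, 0, -70, 0, 503/2, 0, -16271/20, 0, …
ICs: h(0) = 4, h′(0) = 0, h′′(0) = -140, h′′′(0) = 0.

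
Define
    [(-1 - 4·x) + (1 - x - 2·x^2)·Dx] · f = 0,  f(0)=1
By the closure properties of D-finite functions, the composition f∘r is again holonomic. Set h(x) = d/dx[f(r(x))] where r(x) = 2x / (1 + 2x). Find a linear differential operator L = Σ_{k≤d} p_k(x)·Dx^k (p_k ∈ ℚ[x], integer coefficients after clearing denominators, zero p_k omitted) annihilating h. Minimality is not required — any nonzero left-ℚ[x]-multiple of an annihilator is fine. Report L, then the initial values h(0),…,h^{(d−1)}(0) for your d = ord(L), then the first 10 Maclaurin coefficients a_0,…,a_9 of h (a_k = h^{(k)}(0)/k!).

L = (8 + 48·x + 288·x^2 + 320·x^3) + (-1 - 14·x - 36·x^2 + 56·x^3 + 160·x^4)·Dx  (order 1).
h: a_k = 2, 16, 0, 256, -640, 4608, -17920, 90112, -387072, 1761280, …
ICs: h(0) = 2.

f: a_k = 1, 1, 3, 5, 11, 21, 43, 85, 171, 341, …
L₀ from L_f via x↦r, Dx↦r'^{-1}Dx.
h=h₀': d/dx-closure on L₀ ⇒ L.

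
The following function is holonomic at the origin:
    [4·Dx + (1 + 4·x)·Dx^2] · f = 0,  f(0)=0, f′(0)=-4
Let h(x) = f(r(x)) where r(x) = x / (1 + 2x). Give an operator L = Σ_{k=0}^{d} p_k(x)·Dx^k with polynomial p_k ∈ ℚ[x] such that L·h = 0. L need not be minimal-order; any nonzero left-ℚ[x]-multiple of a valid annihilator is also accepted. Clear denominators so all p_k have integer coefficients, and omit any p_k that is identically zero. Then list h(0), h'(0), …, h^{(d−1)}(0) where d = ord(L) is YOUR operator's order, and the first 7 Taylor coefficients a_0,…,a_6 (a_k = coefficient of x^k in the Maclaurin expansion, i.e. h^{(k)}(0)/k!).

f: a_k = 0, -4, 8, -64/3, 64, -1024/5, 2048/3, …
Substitute x→r, Dx→(1/r')Dx; clear ⇒ L₀.
L = (8 + 24·x)·Dx + (1 + 8·x + 12·x^2)·Dx^2  (order 2).
h: a_k = 0, -4, 16, -208/3, 320, -7744/5, 23296/3, …
ICs: h(0) = 0, h′(0) = -4.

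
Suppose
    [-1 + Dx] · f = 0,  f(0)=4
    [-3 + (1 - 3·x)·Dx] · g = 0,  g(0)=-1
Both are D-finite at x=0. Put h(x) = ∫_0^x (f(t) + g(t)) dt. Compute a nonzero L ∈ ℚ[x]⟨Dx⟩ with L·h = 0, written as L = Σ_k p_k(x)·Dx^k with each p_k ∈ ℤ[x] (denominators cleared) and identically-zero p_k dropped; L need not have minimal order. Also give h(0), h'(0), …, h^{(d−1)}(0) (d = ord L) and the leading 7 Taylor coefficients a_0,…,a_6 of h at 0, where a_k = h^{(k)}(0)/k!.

L = (15 + 9·x)·Dx + (-17 - 6·x + 9·x^2)·Dx^2 + (2 - 3·x - 9·x^2)·Dx^3  (order 3).
h: a_k = 0, 3, 1/2, -7/3, -79/12, -97/6, -7289/180, …
ICs: h(0) = 0, h′(0) = 3, h′′(0) = 1.

f: a_k = 4, 4, 2, 2/3, 1/6, 1/30, 1/180, …
g: a_k = -1, -3, -9, -27, -81, -243, -729, …
L₀ := lclm(L_f,L_g); ord L₀ ≤ 1+1.
h=∫h₀ ⇒ L = L₀·Dx.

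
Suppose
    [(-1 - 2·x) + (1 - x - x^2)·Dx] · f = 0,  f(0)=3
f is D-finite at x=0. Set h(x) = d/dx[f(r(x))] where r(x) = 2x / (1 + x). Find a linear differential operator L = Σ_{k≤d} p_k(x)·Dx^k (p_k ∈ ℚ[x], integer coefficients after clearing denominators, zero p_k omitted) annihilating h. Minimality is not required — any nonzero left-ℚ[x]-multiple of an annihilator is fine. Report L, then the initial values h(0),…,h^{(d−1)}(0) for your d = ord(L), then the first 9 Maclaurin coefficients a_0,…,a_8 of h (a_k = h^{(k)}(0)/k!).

f: a_k = 3, 3, 6, 9, 15, 24, 39, 63, 102, …
Change of var in L_f (x↦r) gives L₀.
h=h₀': d/dx-closure on L₀ ⇒ L.
L = (6 + 30·x + 90·x^2 + 50·x^3) + (-1 - 6·x + 30·x^3 + 25·x^4)·Dx  (order 1).
h: a_k = 6, 36, 90, 360, 750, 2700, 5250, 18000, 33750, …
ICs: h(0) = 6.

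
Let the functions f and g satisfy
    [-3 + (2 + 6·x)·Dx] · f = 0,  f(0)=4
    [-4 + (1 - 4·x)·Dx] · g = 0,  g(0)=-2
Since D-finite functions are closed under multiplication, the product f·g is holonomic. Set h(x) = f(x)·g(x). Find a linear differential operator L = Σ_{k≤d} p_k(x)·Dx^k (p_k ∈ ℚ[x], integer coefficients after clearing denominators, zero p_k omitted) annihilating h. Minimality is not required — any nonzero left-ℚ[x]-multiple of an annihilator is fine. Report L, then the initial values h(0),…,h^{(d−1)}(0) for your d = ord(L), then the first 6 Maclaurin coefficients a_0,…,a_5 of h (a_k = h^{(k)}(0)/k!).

L = (11 + 12·x) + (-2 + 2·x + 24·x^2)·Dx  (order 1).
h: a_k = -8, -44, -167, -1363/2, -43211/16, -347389/32, …
ICs: h(0) = -8.

f: a_k = 4, 6, -9/2, 27/4, -405/32, 1701/64, …
g: a_k = -2, -8, -32, -128, -512, -2048, …
Sym-product of L_f,L_g gives L₀ (≤ ord 1).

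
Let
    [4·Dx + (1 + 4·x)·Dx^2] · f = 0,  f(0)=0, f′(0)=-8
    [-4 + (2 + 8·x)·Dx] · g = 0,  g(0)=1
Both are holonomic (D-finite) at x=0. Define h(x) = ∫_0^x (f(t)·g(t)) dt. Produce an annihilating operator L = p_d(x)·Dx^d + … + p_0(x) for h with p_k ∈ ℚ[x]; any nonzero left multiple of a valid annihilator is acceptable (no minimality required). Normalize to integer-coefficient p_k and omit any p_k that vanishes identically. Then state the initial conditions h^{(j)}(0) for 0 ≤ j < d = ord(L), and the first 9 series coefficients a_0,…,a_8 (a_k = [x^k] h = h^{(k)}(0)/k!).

L = 4·Dx + (1 + 8·x + 16·x^2)·Dx^3  (order 3).
h: a_k = 0, 0, -4, 0, 4/3, -64/15, 568/45, -3968/105, 12172/105, …
ICs: h(0) = 0, h′(0) = 0, h′′(0) = -8.

f: a_k = 0, -8, 16, -128/3, 128, -2048/5, 4096/3, -32768/7, 16384, …
g: a_k = 1, 2, -2, 4, -10, 28, -84, 264, -858, …
Sym-product of L_f,L_g gives L₀ (≤ ord 2).
Integrate: L := L₀·Dx.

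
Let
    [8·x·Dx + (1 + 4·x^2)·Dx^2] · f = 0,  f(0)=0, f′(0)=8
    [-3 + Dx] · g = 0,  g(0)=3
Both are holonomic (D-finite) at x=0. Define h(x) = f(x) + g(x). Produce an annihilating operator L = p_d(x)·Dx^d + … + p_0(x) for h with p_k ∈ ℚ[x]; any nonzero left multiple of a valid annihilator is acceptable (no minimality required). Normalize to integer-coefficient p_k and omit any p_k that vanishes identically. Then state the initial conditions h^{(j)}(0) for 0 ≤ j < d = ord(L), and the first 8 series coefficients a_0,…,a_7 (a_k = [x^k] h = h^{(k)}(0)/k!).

f: a_k = 0, 8, 0, -32/3, 0, 128/5, 0, -512/7, …
g: a_k = 3, 9, 27/2, 27/2, 81/8, 243/40, 243/80, 729/560, …
Weyl lclm of L_f,L_g ⇒ L₀ (ord ≤ 3).
L = (24 - 72·x - 288·x^2 - 288·x^3)·Dx + (-17 + 24·x^2 - 144·x^4)·Dx^2 + (3 + 8·x + 24·x^2 + 32·x^3 + 48·x^4)·Dx^3  (order 3).
h: a_k = 3, 17, 27/2, 17/6, 81/8, 1267/40, 243/80, -40231/560, …
ICs: h(0) = 3, h′(0) = 17, h′′(0) = 27.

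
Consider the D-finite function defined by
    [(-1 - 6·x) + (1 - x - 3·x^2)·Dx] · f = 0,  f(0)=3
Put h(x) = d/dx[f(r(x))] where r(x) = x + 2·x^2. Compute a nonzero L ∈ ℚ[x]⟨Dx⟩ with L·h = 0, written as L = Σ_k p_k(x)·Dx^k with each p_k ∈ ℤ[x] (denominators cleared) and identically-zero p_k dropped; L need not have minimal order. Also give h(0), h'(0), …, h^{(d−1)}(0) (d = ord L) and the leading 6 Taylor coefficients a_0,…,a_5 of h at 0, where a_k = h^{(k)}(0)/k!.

L = (12 + 102·x + 366·x^2 + 1008·x^3 + 2808·x^4 + 4320·x^5 + 2880·x^6) + (-1 - 9·x - 21·x^2 + 50·x^3 + 360·x^4 + 792·x^5 + 1008·x^6 + 576·x^7)·Dx  (order 1).
h: a_k = 3, 36, 207, 924, 4140, 18162, …
ICs: h(0) = 3.

f: a_k = 3, 3, 12, 21, 57, 120, …
L₀ from L_f via x↦r, Dx↦r'^{-1}Dx.
Derive L from L₀ (diff closure).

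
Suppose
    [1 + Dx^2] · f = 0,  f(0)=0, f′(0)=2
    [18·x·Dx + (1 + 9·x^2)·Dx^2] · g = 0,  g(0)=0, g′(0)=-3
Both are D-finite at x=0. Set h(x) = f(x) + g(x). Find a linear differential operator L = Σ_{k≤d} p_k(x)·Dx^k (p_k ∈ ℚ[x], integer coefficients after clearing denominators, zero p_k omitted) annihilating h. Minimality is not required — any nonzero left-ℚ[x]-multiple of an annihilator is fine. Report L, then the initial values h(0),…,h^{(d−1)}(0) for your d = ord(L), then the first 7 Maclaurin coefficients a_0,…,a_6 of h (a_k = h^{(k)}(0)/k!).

L = (-1926·x + 17820·x^3 + 1458·x^5)·Dx + (-17 + 351·x^2 + 4617·x^4 + 729·x^6)·Dx^2 + (-1926·x + 17820·x^3 + 1458·x^5)·Dx^3 + (-17 + 351·x^2 + 4617·x^4 + 729·x^6)·Dx^4  (order 4).
h: a_k = 0, -1, 0, 26/3, 0, -583/12, 0, …
ICs: h(0) = 0, h′(0) = -1, h′′(0) = 0, h′′′(0) = 52.

f: a_k = 0, 2, 0, -1/3, 0, 1/60, 0, …
g: a_k = 0, -3, 0, 9, 0, -243/5, 0, …
L₀ := lclm(L_f,L_g); ord L₀ ≤ 2+2.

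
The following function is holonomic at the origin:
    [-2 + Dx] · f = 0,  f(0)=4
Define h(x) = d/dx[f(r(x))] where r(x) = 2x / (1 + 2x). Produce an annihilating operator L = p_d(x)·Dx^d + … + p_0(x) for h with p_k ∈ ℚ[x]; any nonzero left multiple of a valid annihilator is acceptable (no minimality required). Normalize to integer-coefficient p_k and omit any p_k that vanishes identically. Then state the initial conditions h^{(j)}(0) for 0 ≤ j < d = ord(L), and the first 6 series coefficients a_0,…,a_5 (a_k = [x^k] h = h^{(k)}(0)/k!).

f: a_k = 4, 8, 8, 16/3, 8/3, 16/15, …
h₀=f(r): pull back L_f along r ⇒ L₀.
h=h₀': d/dx-closure on L₀ ⇒ L.
L = -8·x + (-1 - 4·x - 4·x^2)·Dx  (order 1).
h: a_k = 16, 0, -64, 512/3, -256, 2048/15, …
ICs: h(0) = 16.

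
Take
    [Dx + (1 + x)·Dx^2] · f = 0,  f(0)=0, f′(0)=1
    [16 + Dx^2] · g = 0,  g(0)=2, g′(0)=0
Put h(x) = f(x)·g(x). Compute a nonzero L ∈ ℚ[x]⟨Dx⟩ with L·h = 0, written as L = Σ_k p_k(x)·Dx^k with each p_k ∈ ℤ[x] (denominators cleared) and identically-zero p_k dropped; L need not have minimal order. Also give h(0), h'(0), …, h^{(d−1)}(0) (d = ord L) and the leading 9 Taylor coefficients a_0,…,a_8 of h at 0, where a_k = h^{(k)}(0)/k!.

L = (15072 + 62976·x + 97024·x^2 + 65536·x^3 + 16384·x^4) + (1984 + 6080·x + 6144·x^2 + 2048·x^3)·Dx + (1950 + 8000·x + 12192·x^2 + 8192·x^3 + 2048·x^4)·Dx^2 + (124 + 380·x + 384·x^2 + 128·x^3)·Dx^3 + (63 + 254·x + 383·x^2 + 256·x^3 + 64·x^4)·Dx^4  (order 4).
h: a_k = 0, 2, -1, -46/3, 15/2, 82/5, -7, -754/105, 499/180, …
ICs: h(0) = 0, h′(0) = 2, h′′(0) = -2, h′′′(0) = -92.

f: a_k = 0, 1, -1/2, 1/3, -1/4, 1/5, -1/6, 1/7, -1/8, …
g: a_k = 2, 0, -16, 0, 64/3, 0, -512/45, 0, 1024/315, …
h₀=f·g: eliminate ⇒ L₀, order ≤ 2·2.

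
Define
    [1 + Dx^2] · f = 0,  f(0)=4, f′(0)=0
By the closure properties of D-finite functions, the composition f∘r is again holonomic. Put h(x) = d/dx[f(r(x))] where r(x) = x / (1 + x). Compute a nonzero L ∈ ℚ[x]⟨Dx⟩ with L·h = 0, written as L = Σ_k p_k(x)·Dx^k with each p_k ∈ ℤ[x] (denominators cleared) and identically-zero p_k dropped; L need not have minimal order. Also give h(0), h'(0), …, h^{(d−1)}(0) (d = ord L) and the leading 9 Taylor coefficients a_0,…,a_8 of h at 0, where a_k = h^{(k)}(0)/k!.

f: a_k = 4, 0, -2, 0, 1/6, 0, -1/180, 0, 1/10080, …
Change of var in L_f (x↦r) gives L₀.
h₀' ⇒ L via d/dx closure of L₀.
L = (7 + 12·x + 6·x^2) + (6 + 18·x + 18·x^2 + 6·x^3)·Dx + (1 + 4·x + 6·x^2 + 4·x^3 + x^4)·Dx^2  (order 2).
h: a_k = 0, -4, 12, -70/3, 110/3, -1501/30, 609/10, -16699/252, 8791/140, …
ICs: h(0) = 0, h′(0) = -4.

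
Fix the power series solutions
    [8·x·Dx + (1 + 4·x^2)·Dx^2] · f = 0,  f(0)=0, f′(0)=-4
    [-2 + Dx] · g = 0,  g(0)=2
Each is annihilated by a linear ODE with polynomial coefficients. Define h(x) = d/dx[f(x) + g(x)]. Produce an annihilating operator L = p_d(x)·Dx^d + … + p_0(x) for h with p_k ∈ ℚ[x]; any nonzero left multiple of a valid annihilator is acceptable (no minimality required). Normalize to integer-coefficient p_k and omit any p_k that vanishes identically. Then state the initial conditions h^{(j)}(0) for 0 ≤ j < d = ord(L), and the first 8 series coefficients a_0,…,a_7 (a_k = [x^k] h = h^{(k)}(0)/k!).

L = (8 - 32·x - 32·x^2) + (-6 + 12·x + 8·x^2 - 16·x^3)·Dx + (1 + 2·x + 4·x^2 + 8·x^3)·Dx^2  (order 2).
h: a_k = 0, 8, 24, 16/3, -184/3, 16/15, 11536/45, 32/315, …
ICs: h(0) = 0, h′(0) = 8.

f: a_k = 0, -4, 0, 16/3, 0, -64/5, 0, 256/7, …
g: a_k = 2, 4, 4, 8/3, 4/3, 8/15, 8/45, 16/315, …
h₀=f+g: left-lcm gives L₀, ord ≤ 3.
Differentiate: ansatz ord ≤ ord L₀ ⇒ L.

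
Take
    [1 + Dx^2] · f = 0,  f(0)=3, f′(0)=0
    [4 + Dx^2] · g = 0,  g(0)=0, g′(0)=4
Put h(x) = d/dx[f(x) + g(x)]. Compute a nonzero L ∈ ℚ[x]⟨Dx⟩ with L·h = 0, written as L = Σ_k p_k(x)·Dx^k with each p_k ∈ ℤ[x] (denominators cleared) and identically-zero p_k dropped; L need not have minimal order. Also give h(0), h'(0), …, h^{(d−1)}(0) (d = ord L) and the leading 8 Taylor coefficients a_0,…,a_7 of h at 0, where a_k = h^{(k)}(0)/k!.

f: a_k = 3, 0, -3/2, 0, 1/8, 0, -1/240, 0, …
g: a_k = 0, 4, 0, -8/3, 0, 8/15, 0, -16/315, …
Sum ⇒ L₀ = lclm(L_f,L_g) in ℚ(x)⟨Dx⟩.
h₀' ⇒ L via d/dx closure of L₀.
L = 4 + 5·Dx^2 + Dx^4  (order 4).
h: a_k = 4, -3, -8, 1/2, 8/3, -1/40, -16/45, 1/1680, …
ICs: h(0) = 4, h′(0) = -3, h′′(0) = -16, h′′′(0) = 3.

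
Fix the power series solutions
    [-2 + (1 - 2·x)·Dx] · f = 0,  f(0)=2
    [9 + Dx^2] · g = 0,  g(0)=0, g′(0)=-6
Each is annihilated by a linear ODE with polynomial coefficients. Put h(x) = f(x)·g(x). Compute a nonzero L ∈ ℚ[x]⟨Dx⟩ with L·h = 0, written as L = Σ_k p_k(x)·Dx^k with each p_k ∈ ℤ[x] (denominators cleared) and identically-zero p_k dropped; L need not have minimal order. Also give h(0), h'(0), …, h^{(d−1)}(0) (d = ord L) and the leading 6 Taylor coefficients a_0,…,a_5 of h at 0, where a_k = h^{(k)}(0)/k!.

L = (-9 + 18·x) + 4·Dx + (-1 + 2·x)·Dx^2  (order 2).
h: a_k = 0, -12, -24, -30, -60, -1281/10, …
ICs: h(0) = 0, h′(0) = -12.

f: a_k = 2, 4, 8, 16, 32, 64, …
g: a_k = 0, -6, 0, 9, 0, -81/20, …
Product ⇒ symmetric product L₀, ord ≤ 2.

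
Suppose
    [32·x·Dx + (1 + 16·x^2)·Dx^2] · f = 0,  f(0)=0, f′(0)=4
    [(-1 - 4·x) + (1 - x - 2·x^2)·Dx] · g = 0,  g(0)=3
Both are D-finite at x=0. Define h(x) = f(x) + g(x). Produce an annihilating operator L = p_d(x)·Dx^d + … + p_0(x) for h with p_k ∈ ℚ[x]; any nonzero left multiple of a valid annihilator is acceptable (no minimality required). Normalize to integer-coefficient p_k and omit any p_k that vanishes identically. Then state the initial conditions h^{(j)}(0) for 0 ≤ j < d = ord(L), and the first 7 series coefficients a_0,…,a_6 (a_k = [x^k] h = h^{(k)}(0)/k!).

L = (96 - 384·x - 6912·x^2 - 15360·x^3 - 40704·x^4 - 12288·x^6)·Dx + (-31 - 104·x + 392·x^2 - 736·x^3 - 14912·x^4 - 27904·x^5 - 3072·x^6 - 12288·x^7)·Dx^2 + (3 + 19·x + 128·x^2 + 152·x^3 + 1128·x^4 - 2496·x^5 - 2560·x^6 - 1024·x^7 - 2048·x^8)·Dx^3  (order 3).
h: a_k = 3, 7, 9, -19/3, 33, 1339/5, 129, …
ICs: h(0) = 3, h′(0) = 7, h′′(0) = 18.

f: a_k = 0, 4, 0, -64/3, 0, 1024/5, 0, …
g: a_k = 3, 3, 9, 15, 33, 63, 129, …
Weyl lclm of L_f,L_g ⇒ L₀ (ord ≤ 3).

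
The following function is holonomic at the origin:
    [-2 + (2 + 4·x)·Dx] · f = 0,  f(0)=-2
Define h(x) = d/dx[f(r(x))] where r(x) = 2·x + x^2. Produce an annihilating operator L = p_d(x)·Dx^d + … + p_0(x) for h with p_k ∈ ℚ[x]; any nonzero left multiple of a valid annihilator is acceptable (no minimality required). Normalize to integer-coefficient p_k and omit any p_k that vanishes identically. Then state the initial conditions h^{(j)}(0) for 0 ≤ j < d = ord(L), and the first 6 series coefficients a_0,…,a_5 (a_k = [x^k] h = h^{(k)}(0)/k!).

L = -1 + (-1 - 5·x - 6·x^2 - 2·x^3)·Dx  (order 1).
h: a_k = -4, 4, -12, 36, -110, 342, …
ICs: h(0) = -4.

f: a_k = -2, -2, 1, -1, 5/4, -7/4, …
Change of var in L_f (x↦r) gives L₀.
h=h₀': d/dx-closure on L₀ ⇒ L.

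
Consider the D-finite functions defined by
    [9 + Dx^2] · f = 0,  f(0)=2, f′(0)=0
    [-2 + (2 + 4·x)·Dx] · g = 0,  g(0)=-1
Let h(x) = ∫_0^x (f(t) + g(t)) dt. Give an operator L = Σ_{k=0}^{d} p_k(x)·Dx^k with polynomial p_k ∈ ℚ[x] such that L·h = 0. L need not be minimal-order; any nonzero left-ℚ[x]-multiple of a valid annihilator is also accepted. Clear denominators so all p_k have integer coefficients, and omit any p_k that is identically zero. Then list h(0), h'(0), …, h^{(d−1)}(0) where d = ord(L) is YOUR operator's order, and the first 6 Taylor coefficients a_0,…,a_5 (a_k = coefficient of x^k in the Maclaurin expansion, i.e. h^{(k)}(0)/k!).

f: a_k = 2, 0, -9, 0, 27/4, 0, …
g: a_k = -1, -1, 1/2, -1/2, 5/8, -7/8, …
f+g: L₀ = lclm(L_f,L_g), ord ≤ 2+1.
∫: right-multiply L₀ by Dx.
L = (-54 - 162·x - 162·x^2)·Dx + (36 + 234·x + 486·x^2 + 324·x^3)·Dx^2 + (-6 - 18·x - 18·x^2)·Dx^3 + (4 + 26·x + 54·x^2 + 36·x^3)·Dx^4  (order 4).
h: a_k = 0, 1, -1/2, -17/6, -1/8, 59/40, …
ICs: h(0) = 0, h′(0) = 1, h′′(0) = -1, h′′′(0) = -17.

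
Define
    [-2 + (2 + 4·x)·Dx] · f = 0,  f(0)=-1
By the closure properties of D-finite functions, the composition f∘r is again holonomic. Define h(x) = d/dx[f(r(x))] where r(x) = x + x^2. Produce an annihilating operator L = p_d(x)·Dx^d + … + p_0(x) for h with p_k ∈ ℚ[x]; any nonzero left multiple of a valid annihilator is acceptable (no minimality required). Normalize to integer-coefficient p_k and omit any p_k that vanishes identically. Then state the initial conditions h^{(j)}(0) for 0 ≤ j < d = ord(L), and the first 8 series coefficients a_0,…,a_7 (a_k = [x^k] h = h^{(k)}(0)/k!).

L = 1 + (-1 - 4·x - 6·x^2 - 4·x^3)·Dx  (order 1).
h: a_k = -1, -1, 3/2, -3/2, 5/8, 9/8, -49/16, 61/16, …
ICs: h(0) = -1.

f: a_k = -1, -1, 1/2, -1/2, 5/8, -7/8, 21/16, -33/16, …
Change of var in L_f (x↦r) gives L₀.
h=h₀': d/dx-closure on L₀ ⇒ L.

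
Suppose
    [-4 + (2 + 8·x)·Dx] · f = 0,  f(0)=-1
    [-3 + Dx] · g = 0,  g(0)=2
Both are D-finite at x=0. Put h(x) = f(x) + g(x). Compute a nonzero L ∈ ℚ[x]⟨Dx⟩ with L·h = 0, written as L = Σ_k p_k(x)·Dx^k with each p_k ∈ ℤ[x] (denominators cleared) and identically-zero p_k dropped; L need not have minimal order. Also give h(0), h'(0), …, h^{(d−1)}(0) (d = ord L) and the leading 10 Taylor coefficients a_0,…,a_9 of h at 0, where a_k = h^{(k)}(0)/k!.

L = (30 + 72·x) + (-13 - 72·x - 144·x^2)·Dx + (1 + 16·x + 48·x^2)·Dx^2  (order 2).
h: a_k = 1, 4, 11, 5, 67/4, -479/20, 3441/40, -73677/280, 1922649/2240, -6406157/2240, …
ICs: h(0) = 1, h′(0) = 4.

f: a_k = -1, -2, 2, -4, 10, -28, 84, -264, 858, -2860, …
g: a_k = 2, 6, 9, 9, 27/4, 81/20, 81/40, 243/280, 729/2240, 243/2240, …
L₀ := lclm(L_f,L_g); ord L₀ ≤ 1+1.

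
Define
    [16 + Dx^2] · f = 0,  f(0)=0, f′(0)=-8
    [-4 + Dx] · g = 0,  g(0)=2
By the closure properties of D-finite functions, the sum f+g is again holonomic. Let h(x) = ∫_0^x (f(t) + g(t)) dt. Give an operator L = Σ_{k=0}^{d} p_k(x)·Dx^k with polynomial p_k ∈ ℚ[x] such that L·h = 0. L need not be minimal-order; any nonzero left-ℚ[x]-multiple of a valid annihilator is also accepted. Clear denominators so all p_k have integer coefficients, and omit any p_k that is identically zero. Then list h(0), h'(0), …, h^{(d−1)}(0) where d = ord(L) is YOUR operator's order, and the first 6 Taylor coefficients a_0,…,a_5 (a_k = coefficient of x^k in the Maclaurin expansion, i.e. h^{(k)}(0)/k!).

f: a_k = 0, -8, 0, 64/3, 0, -256/15, …
g: a_k = 2, 8, 16, 64/3, 64/3, 256/15, …
Weyl lclm of L_f,L_g ⇒ L₀ (ord ≤ 3).
h=∫h₀ ⇒ L = L₀·Dx.
L = -64·Dx + 16·Dx^2 - 4·Dx^3 + Dx^4  (order 4).
h: a_k = 0, 2, 0, 16/3, 32/3, 64/15, …
ICs: h(0) = 0, h′(0) = 2, h′′(0) = 0, h′′′(0) = 32.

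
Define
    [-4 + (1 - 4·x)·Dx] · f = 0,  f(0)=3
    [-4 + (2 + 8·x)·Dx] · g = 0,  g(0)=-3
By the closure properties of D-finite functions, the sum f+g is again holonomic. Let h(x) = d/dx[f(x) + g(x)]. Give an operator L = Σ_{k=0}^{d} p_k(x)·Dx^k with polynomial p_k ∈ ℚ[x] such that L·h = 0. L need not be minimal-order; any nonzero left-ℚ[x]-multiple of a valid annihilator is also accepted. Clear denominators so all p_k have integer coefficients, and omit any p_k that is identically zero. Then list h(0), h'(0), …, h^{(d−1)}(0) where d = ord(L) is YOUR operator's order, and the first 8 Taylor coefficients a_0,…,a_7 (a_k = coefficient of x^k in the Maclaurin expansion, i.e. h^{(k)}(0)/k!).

f: a_k = 3, 12, 48, 192, 768, 3072, 12288, 49152, …
g: a_k = -3, -6, 6, -12, 30, -84, 252, -792, …
h₀=f+g: left-lcm gives L₀, ord ≤ 2.
h=h₀': d/dx-closure on L₀ ⇒ L.
L = (-144 - 192·x) + (-42 - 432·x - 672·x^2)·Dx + (5 + 12·x - 80·x^2 - 192·x^3)·Dx^2  (order 2).
h: a_k = 6, 108, 540, 3192, 14940, 75240, 338520, 1593456, …
ICs: h(0) = 6, h′(0) = 108.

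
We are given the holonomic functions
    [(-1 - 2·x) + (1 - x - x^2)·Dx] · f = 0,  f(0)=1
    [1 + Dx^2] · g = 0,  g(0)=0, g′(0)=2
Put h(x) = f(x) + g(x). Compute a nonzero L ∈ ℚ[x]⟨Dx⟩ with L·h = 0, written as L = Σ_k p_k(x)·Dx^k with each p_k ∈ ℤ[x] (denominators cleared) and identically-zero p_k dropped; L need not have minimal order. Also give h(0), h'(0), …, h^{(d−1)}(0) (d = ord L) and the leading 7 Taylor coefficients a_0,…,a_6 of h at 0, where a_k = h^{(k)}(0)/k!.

f: a_k = 1, 1, 2, 3, 5, 8, 13, …
g: a_k = 0, 2, 0, -1/3, 0, 1/60, 0, …
Weyl lclm of L_f,L_g ⇒ L₀ (ord ≤ 3).
L = (19 + 48·x + 31·x^2 + 24·x^3 + 5·x^4 + 2·x^5) + (-5 + x + 4·x^2 + 7·x^3 + 6·x^4 + 3·x^5 + x^6)·Dx + (19 + 48·x + 31·x^2 + 24·x^3 + 5·x^4 + 2·x^5)·Dx^2 + (-5 + x + 4·x^2 + 7·x^3 + 6·x^4 + 3·x^5 + x^6)·Dx^3  (order 3).
h: a_k = 1, 3, 2, 8/3, 5, 481/60, 13, …
ICs: h(0) = 1, h′(0) = 3, h′′(0) = 4.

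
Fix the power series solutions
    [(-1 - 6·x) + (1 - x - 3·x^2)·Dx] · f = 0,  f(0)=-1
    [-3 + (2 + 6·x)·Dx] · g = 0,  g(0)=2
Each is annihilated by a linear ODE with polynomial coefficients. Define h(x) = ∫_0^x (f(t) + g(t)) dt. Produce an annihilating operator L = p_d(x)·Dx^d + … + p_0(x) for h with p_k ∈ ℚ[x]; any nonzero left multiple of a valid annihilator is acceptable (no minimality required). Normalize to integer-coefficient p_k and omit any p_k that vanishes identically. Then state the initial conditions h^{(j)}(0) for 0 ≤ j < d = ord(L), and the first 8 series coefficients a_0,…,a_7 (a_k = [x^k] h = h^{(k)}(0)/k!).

L = (-57 - 297·x - 567·x^2 - 810·x^3)·Dx + (41 + 246·x + 891·x^2 + 1998·x^3 + 2025·x^4)·Dx^2 + (2 - 38·x - 186·x^2 + 54·x^3 + 918·x^4 + 810·x^5)·Dx^3  (order 3).
h: a_k = 0, 1, 1, -25/12, -29/32, -1621/320, -3419/768, -64973/3584, …
ICs: h(0) = 0, h′(0) = 1, h′′(0) = 2.

f: a_k = -1, -1, -4, -7, -19, -40, -97, -217, …
g: a_k = 2, 3, -9/4, 27/8, -405/64, 1701/128, -15309/512, 72171/1024, …
h₀=f+g: left-lcm gives L₀, ord ≤ 2.
Integrate: L := L₀·Dx.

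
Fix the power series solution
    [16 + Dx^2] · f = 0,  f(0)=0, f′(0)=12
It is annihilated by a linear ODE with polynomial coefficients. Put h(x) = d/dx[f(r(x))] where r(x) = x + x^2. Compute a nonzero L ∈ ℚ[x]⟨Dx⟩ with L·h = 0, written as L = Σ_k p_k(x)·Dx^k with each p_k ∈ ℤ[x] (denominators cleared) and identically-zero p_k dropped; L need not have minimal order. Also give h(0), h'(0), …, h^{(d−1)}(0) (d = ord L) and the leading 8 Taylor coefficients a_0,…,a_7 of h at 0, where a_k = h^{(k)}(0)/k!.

L = (28 + 128·x + 384·x^2 + 512·x^3 + 256·x^4) + (-6 - 12·x)·Dx + (1 + 4·x + 4·x^2)·Dx^2  (order 2).
h: a_k = 12, 24, -96, -384, -352, 576, 25856/15, 22528/15, …
ICs: h(0) = 12, h′(0) = 24.

f: a_k = 0, 12, 0, -32, 0, 128/5, 0, -1024/105, …
Change of var in L_f (x↦r) gives L₀.
Differentiate: ansatz ord ≤ ord L₀ ⇒ L.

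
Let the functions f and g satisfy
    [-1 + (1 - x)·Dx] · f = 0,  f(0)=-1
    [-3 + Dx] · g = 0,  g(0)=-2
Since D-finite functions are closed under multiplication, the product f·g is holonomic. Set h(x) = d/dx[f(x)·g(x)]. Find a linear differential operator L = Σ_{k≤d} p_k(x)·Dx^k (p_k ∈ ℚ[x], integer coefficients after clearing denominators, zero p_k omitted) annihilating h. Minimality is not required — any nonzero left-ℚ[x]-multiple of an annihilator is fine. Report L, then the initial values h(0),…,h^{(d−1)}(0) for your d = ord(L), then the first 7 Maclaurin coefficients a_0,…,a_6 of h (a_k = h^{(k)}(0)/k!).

L = (17 - 24·x + 9·x^2) + (-4 + 7·x - 3·x^2)·Dx  (order 1).
h: a_k = 8, 34, 78, 131, 184, 4659/20, 5557/20, …
ICs: h(0) = 8.

f: a_k = -1, -1, -1, -1, -1, -1, -1, …
g: a_k = -2, -6, -9, -9, -27/4, -81/20, -81/40, …
h₀=f·g: eliminate ⇒ L₀, order ≤ 1·1.
h₀' ⇒ L via d/dx closure of L₀.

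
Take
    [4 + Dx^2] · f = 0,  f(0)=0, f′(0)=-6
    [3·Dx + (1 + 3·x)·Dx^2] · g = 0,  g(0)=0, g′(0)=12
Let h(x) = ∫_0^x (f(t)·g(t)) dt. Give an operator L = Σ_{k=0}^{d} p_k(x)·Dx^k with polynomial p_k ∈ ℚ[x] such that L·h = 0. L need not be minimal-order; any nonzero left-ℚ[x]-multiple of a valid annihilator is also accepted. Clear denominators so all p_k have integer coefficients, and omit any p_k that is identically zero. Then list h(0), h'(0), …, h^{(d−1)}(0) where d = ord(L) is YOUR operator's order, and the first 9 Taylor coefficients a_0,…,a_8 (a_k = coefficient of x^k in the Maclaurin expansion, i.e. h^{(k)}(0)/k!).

f: a_k = 0, -6, 0, 4, 0, -4/5, 0, 8/105, 0, …
g: a_k = 0, 12, -18, 36, -81, 972/5, -486, 8748/7, -6561/2, …
f·g: L₀ = L_f ⊗_s L_g, ord ≤ 2·2.
Integrate: L := L₀·Dx.
L = (-1112 - 1248·x + 7344·x^2 + 27648·x^3 + 20736·x^4)·Dx + (-48 + 2160·x + 10368·x^2 + 10368·x^3)·Dx^2 + (-250 + 240·x + 4968·x^2 + 13824·x^3 + 10368·x^4)·Dx^3 + (-12 + 540·x + 2592·x^2 + 2592·x^3)·Dx^4 + (7 + 138·x + 783·x^2 + 1728·x^3 + 1296·x^4)·Dx^5  (order 5).
h: a_k = 0, 0, 0, -24, 27, -168/5, 69, -1032/7, 1629/5, …
ICs: h(0) = 0, h′(0) = 0, h′′(0) = 0, h′′′(0) = -144, h′′′′(0) = 648.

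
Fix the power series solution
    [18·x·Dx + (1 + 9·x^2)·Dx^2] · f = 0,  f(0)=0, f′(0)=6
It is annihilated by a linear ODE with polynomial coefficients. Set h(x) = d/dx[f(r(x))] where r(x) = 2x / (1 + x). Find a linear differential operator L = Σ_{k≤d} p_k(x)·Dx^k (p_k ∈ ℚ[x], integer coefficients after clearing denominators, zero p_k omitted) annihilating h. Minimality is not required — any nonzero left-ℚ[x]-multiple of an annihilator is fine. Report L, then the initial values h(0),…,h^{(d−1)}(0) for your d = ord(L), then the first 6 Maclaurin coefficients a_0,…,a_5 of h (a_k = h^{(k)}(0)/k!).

f: a_k = 0, 6, 0, -18, 0, 486/5, …
Change of var in L_f (x↦r) gives L₀.
h₀' ⇒ L via d/dx closure of L₀.
L = (2 + 74·x) + (1 + 2·x + 37·x^2)·Dx  (order 1).
h: a_k = 12, -24, -396, 1680, 11292, -84744, …
ICs: h(0) = 12.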